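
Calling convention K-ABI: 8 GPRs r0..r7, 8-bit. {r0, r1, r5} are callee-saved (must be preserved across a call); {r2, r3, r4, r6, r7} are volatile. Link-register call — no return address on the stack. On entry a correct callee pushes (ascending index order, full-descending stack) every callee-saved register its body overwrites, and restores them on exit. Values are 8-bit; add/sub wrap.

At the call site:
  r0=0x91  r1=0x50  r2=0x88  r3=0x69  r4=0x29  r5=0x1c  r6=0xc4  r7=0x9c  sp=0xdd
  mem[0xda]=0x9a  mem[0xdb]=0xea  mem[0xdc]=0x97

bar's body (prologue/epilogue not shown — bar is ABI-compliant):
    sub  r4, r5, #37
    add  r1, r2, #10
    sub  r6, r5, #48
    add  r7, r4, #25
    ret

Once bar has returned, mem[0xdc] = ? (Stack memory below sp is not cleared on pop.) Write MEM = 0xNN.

prologue: push r1 -> mem[0xdc]=0x50, sp=0xdc
body[0] sub  r4, r5, #37 -> r4=0xf7
body[1] add  r1, r2, #10 -> r1=0x92
body[2] sub  r6, r5, #48 -> r6=0xec
body[3] add  r7, r4, #25 -> r7=0x10
epilogue: pop r1=0x50, sp=0xdd
prologue pushed ['r1'] at ['0xdc']

MEM = 0x50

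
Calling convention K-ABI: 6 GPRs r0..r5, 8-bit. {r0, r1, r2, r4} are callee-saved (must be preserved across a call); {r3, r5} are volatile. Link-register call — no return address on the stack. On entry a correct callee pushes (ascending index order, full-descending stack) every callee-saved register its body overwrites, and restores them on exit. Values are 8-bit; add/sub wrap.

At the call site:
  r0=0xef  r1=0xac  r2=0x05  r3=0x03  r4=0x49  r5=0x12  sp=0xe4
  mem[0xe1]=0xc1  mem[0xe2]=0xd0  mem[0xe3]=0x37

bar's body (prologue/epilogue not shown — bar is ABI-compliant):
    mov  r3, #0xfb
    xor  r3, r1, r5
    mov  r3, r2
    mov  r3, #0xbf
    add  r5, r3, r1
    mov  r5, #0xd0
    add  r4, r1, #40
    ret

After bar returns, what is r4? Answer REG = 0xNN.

REG = 0x49

prologue: push r4 → mem[0xe3]=0x49, sp=0xe3
body[0] mov  r3, #0xfb → r3=0xfb
body[1] xor  r3, r1, r5 → r3=0xbe
body[2] mov  r3, r2 → r3=0x05
body[3] mov  r3, #0xbf → r3=0xbf
body[4] add  r5, r3, r1 → r5=0x6b
body[5] mov  r5, #0xd0 → r5=0xd0
body[6] add  r4, r1, #40 → r4=0xd4
epilogue: pop r4=0x49, sp=0xe4
r4 is callee-saved → restored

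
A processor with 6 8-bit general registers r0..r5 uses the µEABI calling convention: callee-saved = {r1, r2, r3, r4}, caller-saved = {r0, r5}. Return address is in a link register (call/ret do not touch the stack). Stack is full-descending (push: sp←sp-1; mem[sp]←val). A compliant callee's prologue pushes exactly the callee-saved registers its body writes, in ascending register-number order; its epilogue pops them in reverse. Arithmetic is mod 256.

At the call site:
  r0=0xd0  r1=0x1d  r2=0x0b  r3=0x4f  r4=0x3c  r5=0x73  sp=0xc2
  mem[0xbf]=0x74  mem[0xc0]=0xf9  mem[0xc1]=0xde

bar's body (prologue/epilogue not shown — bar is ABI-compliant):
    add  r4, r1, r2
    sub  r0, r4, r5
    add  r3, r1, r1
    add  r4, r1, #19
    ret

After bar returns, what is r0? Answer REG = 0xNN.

REG = 0xb5

prologue: push r3 → mem[0xc1]=0x4f, sp=0xc1
prologue: push r4 → mem[0xc0]=0x3c, sp=0xc0
body[0] add  r4, r1, r2 → r4=0x28
body[1] sub  r0, r4, r5 → r0=0xb5
body[2] add  r3, r1, r1 → r3=0x3a
body[3] add  r4, r1, #19 → r4=0x30
epilogue: pop r4=0x3c, sp=0xc1
epilogue: pop r3=0x4f, sp=0xc2
r0 is caller-saved → body value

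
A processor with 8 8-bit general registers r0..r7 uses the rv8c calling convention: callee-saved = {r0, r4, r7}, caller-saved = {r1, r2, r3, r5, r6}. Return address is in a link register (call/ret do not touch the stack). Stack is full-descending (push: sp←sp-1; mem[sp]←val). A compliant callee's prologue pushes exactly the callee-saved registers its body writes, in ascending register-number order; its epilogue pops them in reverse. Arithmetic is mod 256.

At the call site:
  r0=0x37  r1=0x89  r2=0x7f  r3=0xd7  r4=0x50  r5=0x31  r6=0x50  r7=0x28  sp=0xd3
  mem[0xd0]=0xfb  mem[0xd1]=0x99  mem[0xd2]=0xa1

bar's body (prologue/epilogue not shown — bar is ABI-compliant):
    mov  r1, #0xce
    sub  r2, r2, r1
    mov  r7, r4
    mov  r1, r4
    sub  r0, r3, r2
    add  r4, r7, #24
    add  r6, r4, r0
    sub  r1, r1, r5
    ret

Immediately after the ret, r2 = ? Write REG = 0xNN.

REG = 0xb1

prologue: push r0 → mem[0xd2]=0x37, sp=0xd2
prologue: push r4 → mem[0xd1]=0x50, sp=0xd1
prologue: push r7 → mem[0xd0]=0x28, sp=0xd0
body[0] mov  r1, #0xce → r1=0xce
body[1] sub  r2, r2, r1 → r2=0xb1
body[2] mov  r7, r4 → r7=0x50
body[3] mov  r1, r4 → r1=0x50
body[4] sub  r0, r3, r2 → r0=0x26
body[5] add  r4, r7, #24 → r4=0x68
body[6] add  r6, r4, r0 → r6=0x8e
body[7] sub  r1, r1, r5 → r1=0x1f
epilogue: pop r7=0x28, sp=0xd1
epilogue: pop r4=0x50, sp=0xd2
epilogue: pop r0=0x37, sp=0xd3
r2 is caller-saved → body value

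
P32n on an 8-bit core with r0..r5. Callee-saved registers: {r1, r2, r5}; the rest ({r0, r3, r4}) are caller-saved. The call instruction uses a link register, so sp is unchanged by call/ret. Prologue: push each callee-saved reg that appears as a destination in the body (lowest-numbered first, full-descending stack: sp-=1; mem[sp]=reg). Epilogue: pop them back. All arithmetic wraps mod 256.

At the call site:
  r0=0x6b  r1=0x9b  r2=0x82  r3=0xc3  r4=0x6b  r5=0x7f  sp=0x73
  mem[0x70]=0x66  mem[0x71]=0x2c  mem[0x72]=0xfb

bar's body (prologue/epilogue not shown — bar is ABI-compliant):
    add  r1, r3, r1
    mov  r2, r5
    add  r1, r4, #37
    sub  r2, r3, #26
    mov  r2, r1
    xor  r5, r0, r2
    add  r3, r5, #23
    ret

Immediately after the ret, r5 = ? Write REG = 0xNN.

prologue: push r1 → mem[0x72]=0x9b, sp=0x72
prologue: push r2 → mem[0x71]=0x82, sp=0x71
prologue: push r5 → mem[0x70]=0x7f, sp=0x70
body[0] add  r1, r3, r1 → r1=0x5e
body[1] mov  r2, r5 → r2=0x7f
body[2] add  r1, r4, #37 → r1=0x90
body[3] sub  r2, r3, #26 → r2=0xa9
body[4] mov  r2, r1 → r2=0x90
body[5] xor  r5, r0, r2 → r5=0xfb
body[6] add  r3, r5, #23 → r3=0x12
epilogue: pop r5=0x7f, sp=0x71
epilogue: pop r2=0x82, sp=0x72
epilogue: pop r1=0x9b, sp=0x73
r5 is callee-saved → restored

REG = 0x7f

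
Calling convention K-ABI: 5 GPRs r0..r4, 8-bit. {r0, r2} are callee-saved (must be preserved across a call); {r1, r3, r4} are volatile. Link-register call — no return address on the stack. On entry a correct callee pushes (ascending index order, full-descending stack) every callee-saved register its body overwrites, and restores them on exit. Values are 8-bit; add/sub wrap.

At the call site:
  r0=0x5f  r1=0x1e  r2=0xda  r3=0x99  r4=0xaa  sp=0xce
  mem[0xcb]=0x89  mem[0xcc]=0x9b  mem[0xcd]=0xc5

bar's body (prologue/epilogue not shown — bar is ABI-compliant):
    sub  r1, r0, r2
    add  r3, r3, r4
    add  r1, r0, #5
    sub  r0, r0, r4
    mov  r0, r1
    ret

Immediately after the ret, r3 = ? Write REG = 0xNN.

prologue: push r0 -> mem[0xcd]=0x5f, sp=0xcd
body[0] sub  r1, r0, r2 -> r1=0x85
body[1] add  r3, r3, r4 -> r3=0x43
body[2] add  r1, r0, #5 -> r1=0x64
body[3] sub  r0, r0, r4 -> r0=0xb5
body[4] mov  r0, r1 -> r0=0x64
epilogue: pop r0=0x5f, sp=0xce
r3 is caller-saved -> body value

REG = 0x43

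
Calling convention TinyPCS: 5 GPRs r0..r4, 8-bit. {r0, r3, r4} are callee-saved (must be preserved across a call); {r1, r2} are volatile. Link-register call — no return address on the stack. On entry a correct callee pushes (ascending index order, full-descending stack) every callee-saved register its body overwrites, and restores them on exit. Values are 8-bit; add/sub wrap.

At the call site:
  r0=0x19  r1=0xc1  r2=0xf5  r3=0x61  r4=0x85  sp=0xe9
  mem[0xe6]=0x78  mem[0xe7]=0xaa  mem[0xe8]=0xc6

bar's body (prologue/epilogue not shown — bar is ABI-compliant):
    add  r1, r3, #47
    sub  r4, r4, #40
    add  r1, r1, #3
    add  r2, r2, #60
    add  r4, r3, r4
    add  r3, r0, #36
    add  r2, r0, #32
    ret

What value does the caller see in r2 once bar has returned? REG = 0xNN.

prologue: push r3 → mem[0xe8]=0x61, sp=0xe8
prologue: push r4 → mem[0xe7]=0x85, sp=0xe7
body[0] add  r1, r3, #47 → r1=0x90
body[1] sub  r4, r4, #40 → r4=0x5d
body[2] add  r1, r1, #3 → r1=0x93
body[3] add  r2, r2, #60 → r2=0x31
body[4] add  r4, r3, r4 → r4=0xbe
body[5] add  r3, r0, #36 → r3=0x3d
body[6] add  r2, r0, #32 → r2=0x39
epilogue: pop r4=0x85, sp=0xe8
epilogue: pop r3=0x61, sp=0xe9
r2 is caller-saved → body value

REG = 0x39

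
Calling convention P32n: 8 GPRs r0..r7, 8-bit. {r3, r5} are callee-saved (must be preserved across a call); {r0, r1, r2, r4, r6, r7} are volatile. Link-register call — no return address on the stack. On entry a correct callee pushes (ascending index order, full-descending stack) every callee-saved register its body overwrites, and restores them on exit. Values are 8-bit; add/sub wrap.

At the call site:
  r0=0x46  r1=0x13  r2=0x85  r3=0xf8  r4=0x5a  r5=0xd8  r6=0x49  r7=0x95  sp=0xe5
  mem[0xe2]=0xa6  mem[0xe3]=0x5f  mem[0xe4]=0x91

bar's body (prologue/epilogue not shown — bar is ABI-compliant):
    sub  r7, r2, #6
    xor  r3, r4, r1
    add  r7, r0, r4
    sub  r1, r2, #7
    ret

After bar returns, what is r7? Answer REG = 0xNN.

prologue: push r3 -> mem[0xe4]=0xf8, sp=0xe4
body[0] sub  r7, r2, #6 -> r7=0x7f
body[1] xor  r3, r4, r1 -> r3=0x49
body[2] add  r7, r0, r4 -> r7=0xa0
body[3] sub  r1, r2, #7 -> r1=0x7e
epilogue: pop r3=0xf8, sp=0xe5
r7 is caller-saved -> body value

REG = 0xa0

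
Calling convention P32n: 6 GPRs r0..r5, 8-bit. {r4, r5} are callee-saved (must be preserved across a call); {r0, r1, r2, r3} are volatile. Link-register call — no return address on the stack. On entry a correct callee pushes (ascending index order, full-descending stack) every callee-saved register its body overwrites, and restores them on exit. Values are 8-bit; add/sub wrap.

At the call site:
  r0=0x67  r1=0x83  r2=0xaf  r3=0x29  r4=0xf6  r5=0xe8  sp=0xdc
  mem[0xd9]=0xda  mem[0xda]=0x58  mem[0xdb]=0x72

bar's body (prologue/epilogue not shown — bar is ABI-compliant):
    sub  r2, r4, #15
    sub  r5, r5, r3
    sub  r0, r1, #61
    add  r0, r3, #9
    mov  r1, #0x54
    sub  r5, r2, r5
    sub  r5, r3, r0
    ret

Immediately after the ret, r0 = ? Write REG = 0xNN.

prologue: push r5 → mem[0xdb]=0xe8, sp=0xdb
body[0] sub  r2, r4, #15 → r2=0xe7
body[1] sub  r5, r5, r3 → r5=0xbf
body[2] sub  r0, r1, #61 → r0=0x46
body[3] add  r0, r3, #9 → r0=0x32
body[4] mov  r1, #0x54 → r1=0x54
body[5] sub  r5, r2, r5 → r5=0x28
body[6] sub  r5, r3, r0 → r5=0xf7
epilogue: pop r5=0xe8, sp=0xdc
r0 is caller-saved → body value

REG = 0x32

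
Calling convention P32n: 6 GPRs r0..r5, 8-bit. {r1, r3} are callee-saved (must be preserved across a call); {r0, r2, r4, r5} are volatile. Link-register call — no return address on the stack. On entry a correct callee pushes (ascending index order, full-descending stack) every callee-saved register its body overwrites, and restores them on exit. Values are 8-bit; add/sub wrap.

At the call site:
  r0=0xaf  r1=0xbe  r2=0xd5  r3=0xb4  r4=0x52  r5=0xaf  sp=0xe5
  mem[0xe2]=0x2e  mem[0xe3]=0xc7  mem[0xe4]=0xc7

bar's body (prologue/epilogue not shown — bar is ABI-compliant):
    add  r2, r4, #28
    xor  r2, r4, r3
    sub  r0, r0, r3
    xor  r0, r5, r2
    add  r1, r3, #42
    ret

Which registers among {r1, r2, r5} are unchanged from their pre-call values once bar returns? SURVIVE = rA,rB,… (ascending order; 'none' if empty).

SURVIVE = r1,r5

prologue: push r1 -> mem[0xe4]=0xbe, sp=0xe4
body[0] add  r2, r4, #28 -> r2=0x6e
body[1] xor  r2, r4, r3 -> r2=0xe6
body[2] sub  r0, r0, r3 -> r0=0xfb
body[3] xor  r0, r5, r2 -> r0=0x49
body[4] add  r1, r3, #42 -> r1=0xde
epilogue: pop r1=0xbe, sp=0xe5
r1: callee-saved, written=True
r2: caller-saved, written=True
r5: caller-saved, written=False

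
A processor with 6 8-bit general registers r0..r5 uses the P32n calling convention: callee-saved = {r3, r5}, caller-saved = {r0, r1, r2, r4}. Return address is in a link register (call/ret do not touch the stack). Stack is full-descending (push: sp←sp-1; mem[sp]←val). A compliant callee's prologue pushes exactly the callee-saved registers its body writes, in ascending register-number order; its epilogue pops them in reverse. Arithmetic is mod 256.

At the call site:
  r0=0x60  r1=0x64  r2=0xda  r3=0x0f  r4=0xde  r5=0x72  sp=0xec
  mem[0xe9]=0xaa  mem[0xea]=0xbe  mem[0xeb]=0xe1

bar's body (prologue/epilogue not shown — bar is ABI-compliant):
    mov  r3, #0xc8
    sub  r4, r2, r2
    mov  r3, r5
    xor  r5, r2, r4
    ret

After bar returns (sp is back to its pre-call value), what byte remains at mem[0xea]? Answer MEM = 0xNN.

MEM = 0x72

prologue: push r3 → mem[0xeb]=0x0f, sp=0xeb
prologue: push r5 → mem[0xea]=0x72, sp=0xea
body[0] mov  r3, #0xc8 → r3=0xc8
body[1] sub  r4, r2, r2 → r4=0x00
body[2] mov  r3, r5 → r3=0x72
body[3] xor  r5, r2, r4 → r5=0xda
epilogue: pop r5=0x72, sp=0xeb
epilogue: pop r3=0x0f, sp=0xec
prologue pushed ['r3', 'r5'] at ['0xeb', '0xea']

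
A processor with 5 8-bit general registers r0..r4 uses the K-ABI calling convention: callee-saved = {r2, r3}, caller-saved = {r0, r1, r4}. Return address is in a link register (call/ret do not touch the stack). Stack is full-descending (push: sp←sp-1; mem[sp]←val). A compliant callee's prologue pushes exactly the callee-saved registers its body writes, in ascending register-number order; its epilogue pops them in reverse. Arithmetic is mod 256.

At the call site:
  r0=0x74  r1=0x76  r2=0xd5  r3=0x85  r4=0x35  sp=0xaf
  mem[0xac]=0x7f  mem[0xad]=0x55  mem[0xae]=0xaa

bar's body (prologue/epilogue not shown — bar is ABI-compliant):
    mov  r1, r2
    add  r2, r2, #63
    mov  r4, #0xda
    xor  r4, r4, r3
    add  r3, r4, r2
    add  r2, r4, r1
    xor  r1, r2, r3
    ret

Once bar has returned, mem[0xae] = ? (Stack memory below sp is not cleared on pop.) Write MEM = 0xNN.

MEM = 0xd5

prologue: push r2 -> mem[0xae]=0xd5, sp=0xae
prologue: push r3 -> mem[0xad]=0x85, sp=0xad
body[0] mov  r1, r2 -> r1=0xd5
body[1] add  r2, r2, #63 -> r2=0x14
body[2] mov  r4, #0xda -> r4=0xda
body[3] xor  r4, r4, r3 -> r4=0x5f
body[4] add  r3, r4, r2 -> r3=0x73
body[5] add  r2, r4, r1 -> r2=0x34
body[6] xor  r1, r2, r3 -> r1=0x47
epilogue: pop r3=0x85, sp=0xae
epilogue: pop r2=0xd5, sp=0xaf
prologue pushed ['r2', 'r3'] at ['0xae', '0xad']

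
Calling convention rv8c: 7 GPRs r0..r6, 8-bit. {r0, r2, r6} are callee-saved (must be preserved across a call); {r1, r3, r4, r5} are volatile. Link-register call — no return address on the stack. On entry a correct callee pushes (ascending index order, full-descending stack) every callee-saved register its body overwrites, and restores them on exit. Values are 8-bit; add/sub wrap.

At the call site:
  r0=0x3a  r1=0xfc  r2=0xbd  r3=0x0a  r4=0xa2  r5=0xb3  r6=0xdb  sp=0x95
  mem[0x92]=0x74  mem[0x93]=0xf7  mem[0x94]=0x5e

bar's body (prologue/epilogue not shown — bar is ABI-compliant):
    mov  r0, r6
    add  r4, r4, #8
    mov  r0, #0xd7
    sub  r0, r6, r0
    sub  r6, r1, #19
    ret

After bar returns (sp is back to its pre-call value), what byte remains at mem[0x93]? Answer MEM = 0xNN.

MEM = 0xdb

prologue: push r0 -> mem[0x94]=0x3a, sp=0x94
prologue: push r6 -> mem[0x93]=0xdb, sp=0x93
body[0] mov  r0, r6 -> r0=0xdb
body[1] add  r4, r4, #8 -> r4=0xaa
body[2] mov  r0, #0xd7 -> r0=0xd7
body[3] sub  r0, r6, r0 -> r0=0x04
body[4] sub  r6, r1, #19 -> r6=0xe9
epilogue: pop r6=0xdb, sp=0x94
epilogue: pop r0=0x3a, sp=0x95
prologue pushed ['r0', 'r6'] at ['0x94', '0x93']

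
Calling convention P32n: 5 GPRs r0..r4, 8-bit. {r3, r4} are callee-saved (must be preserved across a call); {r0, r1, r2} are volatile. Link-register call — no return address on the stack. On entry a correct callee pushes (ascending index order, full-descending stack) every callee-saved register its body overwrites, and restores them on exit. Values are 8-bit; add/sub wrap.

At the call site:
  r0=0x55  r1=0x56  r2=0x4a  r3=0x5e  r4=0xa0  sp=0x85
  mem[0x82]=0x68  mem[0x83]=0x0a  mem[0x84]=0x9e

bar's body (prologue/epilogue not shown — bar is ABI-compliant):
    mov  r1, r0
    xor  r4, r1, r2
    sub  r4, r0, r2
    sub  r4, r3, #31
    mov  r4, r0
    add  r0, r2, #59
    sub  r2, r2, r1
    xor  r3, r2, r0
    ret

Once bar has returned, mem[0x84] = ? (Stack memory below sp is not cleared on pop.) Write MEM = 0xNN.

MEM = 0x5e

prologue: push r3 -> mem[0x84]=0x5e, sp=0x84
prologue: push r4 -> mem[0x83]=0xa0, sp=0x83
body[0] mov  r1, r0 -> r1=0x55
body[1] xor  r4, r1, r2 -> r4=0x1f
body[2] sub  r4, r0, r2 -> r4=0x0b
body[3] sub  r4, r3, #31 -> r4=0x3f
body[4] mov  r4, r0 -> r4=0x55
body[5] add  r0, r2, #59 -> r0=0x85
body[6] sub  r2, r2, r1 -> r2=0xf5
body[7] xor  r3, r2, r0 -> r3=0x70
epilogue: pop r4=0xa0, sp=0x84
epilogue: pop r3=0x5e, sp=0x85
prologue pushed ['r3', 'r4'] at ['0x84', '0x83']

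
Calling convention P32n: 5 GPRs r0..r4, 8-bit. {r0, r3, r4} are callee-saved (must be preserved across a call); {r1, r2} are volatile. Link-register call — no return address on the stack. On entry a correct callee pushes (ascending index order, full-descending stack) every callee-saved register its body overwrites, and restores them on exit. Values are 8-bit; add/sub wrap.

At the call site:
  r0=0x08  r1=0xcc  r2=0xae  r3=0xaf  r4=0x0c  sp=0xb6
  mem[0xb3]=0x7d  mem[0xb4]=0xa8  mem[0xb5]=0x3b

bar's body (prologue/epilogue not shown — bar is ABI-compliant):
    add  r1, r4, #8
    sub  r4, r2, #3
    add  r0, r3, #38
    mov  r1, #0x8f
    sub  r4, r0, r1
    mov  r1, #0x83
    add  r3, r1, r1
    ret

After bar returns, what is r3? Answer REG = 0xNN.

REG = 0xaf

prologue: push r0 -> mem[0xb5]=0x08, sp=0xb5
prologue: push r3 -> mem[0xb4]=0xaf, sp=0xb4
prologue: push r4 -> mem[0xb3]=0x0c, sp=0xb3
body[0] add  r1, r4, #8 -> r1=0x14
body[1] sub  r4, r2, #3 -> r4=0xab
body[2] add  r0, r3, #38 -> r0=0xd5
body[3] mov  r1, #0x8f -> r1=0x8f
body[4] sub  r4, r0, r1 -> r4=0x46
body[5] mov  r1, #0x83 -> r1=0x83
body[6] add  r3, r1, r1 -> r3=0x06
epilogue: pop r4=0x0c, sp=0xb4
epilogue: pop r3=0xaf, sp=0xb5
epilogue: pop r0=0x08, sp=0xb6
r3 is callee-saved -> restored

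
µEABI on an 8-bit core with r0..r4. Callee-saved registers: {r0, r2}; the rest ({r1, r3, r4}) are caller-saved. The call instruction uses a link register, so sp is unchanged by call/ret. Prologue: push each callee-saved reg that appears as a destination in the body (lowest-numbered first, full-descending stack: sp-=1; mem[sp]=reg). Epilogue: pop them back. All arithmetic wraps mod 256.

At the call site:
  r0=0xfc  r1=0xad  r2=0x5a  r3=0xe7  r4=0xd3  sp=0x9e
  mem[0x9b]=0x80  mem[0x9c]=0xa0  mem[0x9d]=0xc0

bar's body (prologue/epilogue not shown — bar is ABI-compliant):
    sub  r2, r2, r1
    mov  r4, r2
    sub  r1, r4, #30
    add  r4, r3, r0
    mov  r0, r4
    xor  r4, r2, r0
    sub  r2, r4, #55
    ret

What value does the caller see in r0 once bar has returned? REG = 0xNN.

REG = 0xfc

prologue: push r0 → mem[0x9d]=0xfc, sp=0x9d
prologue: push r2 → mem[0x9c]=0x5a, sp=0x9c
body[0] sub  r2, r2, r1 → r2=0xad
body[1] mov  r4, r2 → r4=0xad
body[2] sub  r1, r4, #30 → r1=0x8f
body[3] add  r4, r3, r0 → r4=0xe3
body[4] mov  r0, r4 → r0=0xe3
body[5] xor  r4, r2, r0 → r4=0x4e
body[6] sub  r2, r4, #55 → r2=0x17
epilogue: pop r2=0x5a, sp=0x9d
epilogue: pop r0=0xfc, sp=0x9e
r0 is callee-saved → restored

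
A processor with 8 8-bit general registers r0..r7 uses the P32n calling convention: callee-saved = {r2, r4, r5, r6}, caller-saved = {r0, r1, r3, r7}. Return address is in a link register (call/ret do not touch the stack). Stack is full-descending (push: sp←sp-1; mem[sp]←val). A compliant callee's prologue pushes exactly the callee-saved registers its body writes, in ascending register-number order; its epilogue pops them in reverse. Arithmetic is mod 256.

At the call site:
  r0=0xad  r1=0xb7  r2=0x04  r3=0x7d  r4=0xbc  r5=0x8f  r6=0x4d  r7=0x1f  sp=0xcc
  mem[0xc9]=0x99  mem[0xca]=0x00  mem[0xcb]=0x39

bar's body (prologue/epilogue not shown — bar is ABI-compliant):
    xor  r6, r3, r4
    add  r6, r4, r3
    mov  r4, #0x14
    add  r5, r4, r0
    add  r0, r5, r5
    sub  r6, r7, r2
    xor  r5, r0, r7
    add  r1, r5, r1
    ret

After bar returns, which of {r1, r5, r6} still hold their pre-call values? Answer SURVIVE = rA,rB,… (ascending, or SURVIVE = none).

prologue: push r4 -> mem[0xcb]=0xbc, sp=0xcb
prologue: push r5 -> mem[0xca]=0x8f, sp=0xca
prologue: push r6 -> mem[0xc9]=0x4d, sp=0xc9
body[0] xor  r6, r3, r4 -> r6=0xc1
body[1] add  r6, r4, r3 -> r6=0x39
body[2] mov  r4, #0x14 -> r4=0x14
body[3] add  r5, r4, r0 -> r5=0xc1
body[4] add  r0, r5, r5 -> r0=0x82
body[5] sub  r6, r7, r2 -> r6=0x1b
body[6] xor  r5, r0, r7 -> r5=0x9d
body[7] add  r1, r5, r1 -> r1=0x54
epilogue: pop r6=0x4d, sp=0xca
epilogue: pop r5=0x8f, sp=0xcb
epilogue: pop r4=0xbc, sp=0xcc
r1: caller-saved, written=True
r5: callee-saved, written=True
r6: callee-saved, written=True

SURVIVE = r5,r6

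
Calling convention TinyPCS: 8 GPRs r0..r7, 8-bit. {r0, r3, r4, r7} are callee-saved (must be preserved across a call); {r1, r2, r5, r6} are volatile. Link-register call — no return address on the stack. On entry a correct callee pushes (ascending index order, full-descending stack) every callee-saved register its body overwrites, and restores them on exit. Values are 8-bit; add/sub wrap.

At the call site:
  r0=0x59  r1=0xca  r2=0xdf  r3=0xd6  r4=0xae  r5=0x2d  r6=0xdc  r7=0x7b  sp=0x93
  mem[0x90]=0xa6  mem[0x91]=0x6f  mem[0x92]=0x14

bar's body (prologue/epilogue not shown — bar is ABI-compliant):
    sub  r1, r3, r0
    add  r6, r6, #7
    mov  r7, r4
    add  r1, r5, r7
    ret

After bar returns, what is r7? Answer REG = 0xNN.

prologue: push r7 -> mem[0x92]=0x7b, sp=0x92
body[0] sub  r1, r3, r0 -> r1=0x7d
body[1] add  r6, r6, #7 -> r6=0xe3
body[2] mov  r7, r4 -> r7=0xae
body[3] add  r1, r5, r7 -> r1=0xdb
epilogue: pop r7=0x7b, sp=0x93
r7 is callee-saved -> restored

REG = 0x7b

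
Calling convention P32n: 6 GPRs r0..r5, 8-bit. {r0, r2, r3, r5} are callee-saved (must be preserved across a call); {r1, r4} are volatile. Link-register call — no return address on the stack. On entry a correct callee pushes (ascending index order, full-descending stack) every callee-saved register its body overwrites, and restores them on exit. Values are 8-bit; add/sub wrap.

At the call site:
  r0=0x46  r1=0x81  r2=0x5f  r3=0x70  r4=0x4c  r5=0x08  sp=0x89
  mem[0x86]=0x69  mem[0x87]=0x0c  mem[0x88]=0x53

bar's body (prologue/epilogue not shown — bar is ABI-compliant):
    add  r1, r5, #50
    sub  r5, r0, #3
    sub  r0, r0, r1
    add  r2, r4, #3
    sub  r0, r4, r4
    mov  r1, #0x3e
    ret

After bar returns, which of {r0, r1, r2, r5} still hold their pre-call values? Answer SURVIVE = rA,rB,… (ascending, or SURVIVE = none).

prologue: push r0 -> mem[0x88]=0x46, sp=0x88
prologue: push r2 -> mem[0x87]=0x5f, sp=0x87
prologue: push r5 -> mem[0x86]=0x08, sp=0x86
body[0] add  r1, r5, #50 -> r1=0x3a
body[1] sub  r5, r0, #3 -> r5=0x43
body[2] sub  r0, r0, r1 -> r0=0x0c
body[3] add  r2, r4, #3 -> r2=0x4f
body[4] sub  r0, r4, r4 -> r0=0x00
body[5] mov  r1, #0x3e -> r1=0x3e
epilogue: pop r5=0x08, sp=0x87
epilogue: pop r2=0x5f, sp=0x88
epilogue: pop r0=0x46, sp=0x89
r0: callee-saved, written=True
r1: caller-saved, written=True
r2: callee-saved, written=True
r5: callee-saved, written=True

SURVIVE = r0,r2,r5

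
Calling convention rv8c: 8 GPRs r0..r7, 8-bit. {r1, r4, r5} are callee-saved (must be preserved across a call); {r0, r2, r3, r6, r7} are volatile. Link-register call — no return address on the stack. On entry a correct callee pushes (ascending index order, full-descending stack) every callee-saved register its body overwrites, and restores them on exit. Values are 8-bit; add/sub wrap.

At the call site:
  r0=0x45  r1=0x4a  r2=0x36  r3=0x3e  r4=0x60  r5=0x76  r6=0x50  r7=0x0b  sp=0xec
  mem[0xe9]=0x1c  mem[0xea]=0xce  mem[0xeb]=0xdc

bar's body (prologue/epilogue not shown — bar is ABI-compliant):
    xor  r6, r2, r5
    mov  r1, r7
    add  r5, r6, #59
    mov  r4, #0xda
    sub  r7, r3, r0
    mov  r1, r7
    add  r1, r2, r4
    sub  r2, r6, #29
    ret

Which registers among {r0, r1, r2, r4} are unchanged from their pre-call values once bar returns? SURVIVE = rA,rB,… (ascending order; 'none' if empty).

SURVIVE = r0,r1,r4

prologue: push r1 → mem[0xeb]=0x4a, sp=0xeb
prologue: push r4 → mem[0xea]=0x60, sp=0xea
prologue: push r5 → mem[0xe9]=0x76, sp=0xe9
body[0] xor  r6, r2, r5 → r6=0x40
body[1] mov  r1, r7 → r1=0x0b
body[2] add  r5, r6, #59 → r5=0x7b
body[3] mov  r4, #0xda → r4=0xda
body[4] sub  r7, r3, r0 → r7=0xf9
body[5] mov  r1, r7 → r1=0xf9
body[6] add  r1, r2, r4 → r1=0x10
body[7] sub  r2, r6, #29 → r2=0x23
epilogue: pop r5=0x76, sp=0xea
epilogue: pop r4=0x60, sp=0xeb
epilogue: pop r1=0x4a, sp=0xec
r0: caller-saved, written=False
r1: callee-saved, written=True
r2: caller-saved, written=True
r4: callee-saved, written=True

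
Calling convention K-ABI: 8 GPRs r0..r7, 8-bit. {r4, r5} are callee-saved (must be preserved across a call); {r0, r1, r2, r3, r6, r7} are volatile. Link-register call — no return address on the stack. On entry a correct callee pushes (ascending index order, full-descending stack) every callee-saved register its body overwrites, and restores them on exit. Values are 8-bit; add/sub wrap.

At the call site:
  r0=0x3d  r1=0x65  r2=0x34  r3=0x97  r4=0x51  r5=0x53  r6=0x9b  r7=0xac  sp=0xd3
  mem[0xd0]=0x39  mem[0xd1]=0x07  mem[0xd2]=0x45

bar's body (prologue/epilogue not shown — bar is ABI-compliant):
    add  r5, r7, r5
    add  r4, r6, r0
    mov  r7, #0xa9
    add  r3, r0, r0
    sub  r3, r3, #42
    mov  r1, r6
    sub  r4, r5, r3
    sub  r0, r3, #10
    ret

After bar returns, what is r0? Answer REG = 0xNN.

prologue: push r4 -> mem[0xd2]=0x51, sp=0xd2
prologue: push r5 -> mem[0xd1]=0x53, sp=0xd1
body[0] add  r5, r7, r5 -> r5=0xff
body[1] add  r4, r6, r0 -> r4=0xd8
body[2] mov  r7, #0xa9 -> r7=0xa9
body[3] add  r3, r0, r0 -> r3=0x7a
body[4] sub  r3, r3, #42 -> r3=0x50
body[5] mov  r1, r6 -> r1=0x9b
body[6] sub  r4, r5, r3 -> r4=0xaf
body[7] sub  r0, r3, #10 -> r0=0x46
epilogue: pop r5=0x53, sp=0xd2
epilogue: pop r4=0x51, sp=0xd3
r0 is caller-saved -> body value

REG = 0x46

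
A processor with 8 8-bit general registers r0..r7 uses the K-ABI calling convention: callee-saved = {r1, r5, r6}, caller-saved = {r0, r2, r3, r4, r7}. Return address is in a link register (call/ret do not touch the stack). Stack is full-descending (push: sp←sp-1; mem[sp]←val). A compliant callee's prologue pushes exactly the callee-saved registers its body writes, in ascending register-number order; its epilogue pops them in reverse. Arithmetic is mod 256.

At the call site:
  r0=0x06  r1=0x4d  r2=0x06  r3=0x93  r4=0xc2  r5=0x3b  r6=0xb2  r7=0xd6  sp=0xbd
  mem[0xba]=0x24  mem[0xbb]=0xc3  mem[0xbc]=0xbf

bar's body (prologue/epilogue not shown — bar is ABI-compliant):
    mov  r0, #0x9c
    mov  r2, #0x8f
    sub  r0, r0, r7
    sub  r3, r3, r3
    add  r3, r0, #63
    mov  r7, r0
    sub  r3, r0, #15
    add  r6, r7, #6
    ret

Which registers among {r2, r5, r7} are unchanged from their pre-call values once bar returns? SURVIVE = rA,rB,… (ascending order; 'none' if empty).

prologue: push r6 → mem[0xbc]=0xb2, sp=0xbc
body[0] mov  r0, #0x9c → r0=0x9c
body[1] mov  r2, #0x8f → r2=0x8f
body[2] sub  r0, r0, r7 → r0=0xc6
body[3] sub  r3, r3, r3 → r3=0x00
body[4] add  r3, r0, #63 → r3=0x05
body[5] mov  r7, r0 → r7=0xc6
body[6] sub  r3, r0, #15 → r3=0xb7
body[7] add  r6, r7, #6 → r6=0xcc
epilogue: pop r6=0xb2, sp=0xbd
r2: caller-saved, written=True
r5: callee-saved, written=False
r7: caller-saved, written=True

SURVIVE = r5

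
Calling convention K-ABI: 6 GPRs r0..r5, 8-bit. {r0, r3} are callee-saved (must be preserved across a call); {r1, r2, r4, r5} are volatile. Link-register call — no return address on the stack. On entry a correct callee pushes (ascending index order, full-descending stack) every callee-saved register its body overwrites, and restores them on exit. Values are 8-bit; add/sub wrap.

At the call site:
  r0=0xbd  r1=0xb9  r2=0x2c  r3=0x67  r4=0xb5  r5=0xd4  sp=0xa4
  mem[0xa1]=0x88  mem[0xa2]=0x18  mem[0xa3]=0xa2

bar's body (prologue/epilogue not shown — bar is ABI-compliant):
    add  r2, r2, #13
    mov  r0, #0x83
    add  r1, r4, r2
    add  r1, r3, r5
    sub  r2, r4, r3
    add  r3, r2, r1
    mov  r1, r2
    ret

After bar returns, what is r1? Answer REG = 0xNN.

REG = 0x4e

prologue: push r0 -> mem[0xa3]=0xbd, sp=0xa3
prologue: push r3 -> mem[0xa2]=0x67, sp=0xa2
body[0] add  r2, r2, #13 -> r2=0x39
body[1] mov  r0, #0x83 -> r0=0x83
body[2] add  r1, r4, r2 -> r1=0xee
body[3] add  r1, r3, r5 -> r1=0x3b
body[4] sub  r2, r4, r3 -> r2=0x4e
body[5] add  r3, r2, r1 -> r3=0x89
body[6] mov  r1, r2 -> r1=0x4e
epilogue: pop r3=0x67, sp=0xa3
epilogue: pop r0=0xbd, sp=0xa4
r1 is caller-saved -> body value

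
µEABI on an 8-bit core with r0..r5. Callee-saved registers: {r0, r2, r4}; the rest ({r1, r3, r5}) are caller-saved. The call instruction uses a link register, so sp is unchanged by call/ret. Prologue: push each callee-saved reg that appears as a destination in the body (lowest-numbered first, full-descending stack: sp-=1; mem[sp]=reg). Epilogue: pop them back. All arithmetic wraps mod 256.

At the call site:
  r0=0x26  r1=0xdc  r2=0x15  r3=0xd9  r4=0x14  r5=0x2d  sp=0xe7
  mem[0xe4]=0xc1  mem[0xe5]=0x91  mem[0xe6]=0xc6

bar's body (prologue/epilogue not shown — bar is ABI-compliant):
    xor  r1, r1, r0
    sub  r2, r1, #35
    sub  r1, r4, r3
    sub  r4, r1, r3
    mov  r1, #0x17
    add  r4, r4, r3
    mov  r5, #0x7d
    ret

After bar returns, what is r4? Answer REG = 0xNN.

REG = 0x14

prologue: push r2 → mem[0xe6]=0x15, sp=0xe6
prologue: push r4 → mem[0xe5]=0x14, sp=0xe5
body[0] xor  r1, r1, r0 → r1=0xfa
body[1] sub  r2, r1, #35 → r2=0xd7
body[2] sub  r1, r4, r3 → r1=0x3b
body[3] sub  r4, r1, r3 → r4=0x62
body[4] mov  r1, #0x17 → r1=0x17
body[5] add  r4, r4, r3 → r4=0x3b
body[6] mov  r5, #0x7d → r5=0x7d
epilogue: pop r4=0x14, sp=0xe6
epilogue: pop r2=0x15, sp=0xe7
r4 is callee-saved → restored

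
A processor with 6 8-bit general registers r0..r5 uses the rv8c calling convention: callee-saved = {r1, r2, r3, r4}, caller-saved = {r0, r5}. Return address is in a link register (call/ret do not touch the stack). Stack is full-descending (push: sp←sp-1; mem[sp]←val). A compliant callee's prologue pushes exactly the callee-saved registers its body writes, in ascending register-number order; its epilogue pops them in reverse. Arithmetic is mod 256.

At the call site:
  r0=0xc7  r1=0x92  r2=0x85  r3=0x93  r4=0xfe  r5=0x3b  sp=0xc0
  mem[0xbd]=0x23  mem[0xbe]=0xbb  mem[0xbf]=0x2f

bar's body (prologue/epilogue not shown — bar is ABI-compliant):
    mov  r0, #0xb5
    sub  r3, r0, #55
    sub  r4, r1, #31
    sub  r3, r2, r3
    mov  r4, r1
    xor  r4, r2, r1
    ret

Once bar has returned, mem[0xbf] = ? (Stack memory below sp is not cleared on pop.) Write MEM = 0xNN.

MEM = 0x93

prologue: push r3 → mem[0xbf]=0x93, sp=0xbf
prologue: push r4 → mem[0xbe]=0xfe, sp=0xbe
body[0] mov  r0, #0xb5 → r0=0xb5
body[1] sub  r3, r0, #55 → r3=0x7e
body[2] sub  r4, r1, #31 → r4=0x73
body[3] sub  r3, r2, r3 → r3=0x07
body[4] mov  r4, r1 → r4=0x92
body[5] xor  r4, r2, r1 → r4=0x17
epilogue: pop r4=0xfe, sp=0xbf
epilogue: pop r3=0x93, sp=0xc0
prologue pushed ['r3', 'r4'] at ['0xbf', '0xbe']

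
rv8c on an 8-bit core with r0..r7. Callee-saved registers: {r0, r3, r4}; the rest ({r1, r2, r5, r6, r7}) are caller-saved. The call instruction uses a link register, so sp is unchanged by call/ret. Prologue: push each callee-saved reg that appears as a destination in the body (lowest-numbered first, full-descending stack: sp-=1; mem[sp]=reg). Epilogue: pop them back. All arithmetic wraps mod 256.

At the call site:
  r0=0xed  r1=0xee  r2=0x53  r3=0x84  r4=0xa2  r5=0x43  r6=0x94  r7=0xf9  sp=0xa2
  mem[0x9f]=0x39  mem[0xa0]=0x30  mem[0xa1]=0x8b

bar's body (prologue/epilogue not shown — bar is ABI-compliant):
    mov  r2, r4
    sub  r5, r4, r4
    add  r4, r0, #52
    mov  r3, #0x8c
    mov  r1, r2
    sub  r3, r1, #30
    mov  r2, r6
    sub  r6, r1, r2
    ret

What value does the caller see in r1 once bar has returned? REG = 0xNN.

REG = 0xa2

prologue: push r3 → mem[0xa1]=0x84, sp=0xa1
prologue: push r4 → mem[0xa0]=0xa2, sp=0xa0
body[0] mov  r2, r4 → r2=0xa2
body[1] sub  r5, r4, r4 → r5=0x00
body[2] add  r4, r0, #52 → r4=0x21
body[3] mov  r3, #0x8c → r3=0x8c
body[4] mov  r1, r2 → r1=0xa2
body[5] sub  r3, r1, #30 → r3=0x84
body[6] mov  r2, r6 → r2=0x94
body[7] sub  r6, r1, r2 → r6=0x0e
epilogue: pop r4=0xa2, sp=0xa1
epilogue: pop r3=0x84, sp=0xa2
r1 is caller-saved → body value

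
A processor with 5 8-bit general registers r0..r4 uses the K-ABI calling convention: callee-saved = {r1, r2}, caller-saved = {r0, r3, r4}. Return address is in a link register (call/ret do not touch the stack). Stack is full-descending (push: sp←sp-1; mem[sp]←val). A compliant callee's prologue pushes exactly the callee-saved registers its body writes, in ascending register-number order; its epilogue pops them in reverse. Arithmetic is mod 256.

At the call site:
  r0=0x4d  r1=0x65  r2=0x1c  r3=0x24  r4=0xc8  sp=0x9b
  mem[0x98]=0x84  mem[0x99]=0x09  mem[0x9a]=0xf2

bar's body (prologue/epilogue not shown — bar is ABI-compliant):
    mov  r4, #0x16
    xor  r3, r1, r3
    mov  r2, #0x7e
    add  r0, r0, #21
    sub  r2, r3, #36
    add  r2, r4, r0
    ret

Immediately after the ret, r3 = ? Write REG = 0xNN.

REG = 0x41

prologue: push r2 -> mem[0x9a]=0x1c, sp=0x9a
body[0] mov  r4, #0x16 -> r4=0x16
body[1] xor  r3, r1, r3 -> r3=0x41
body[2] mov  r2, #0x7e -> r2=0x7e
body[3] add  r0, r0, #21 -> r0=0x62
body[4] sub  r2, r3, #36 -> r2=0x1d
body[5] add  r2, r4, r0 -> r2=0x78
epilogue: pop r2=0x1c, sp=0x9b
r3 is caller-saved -> body value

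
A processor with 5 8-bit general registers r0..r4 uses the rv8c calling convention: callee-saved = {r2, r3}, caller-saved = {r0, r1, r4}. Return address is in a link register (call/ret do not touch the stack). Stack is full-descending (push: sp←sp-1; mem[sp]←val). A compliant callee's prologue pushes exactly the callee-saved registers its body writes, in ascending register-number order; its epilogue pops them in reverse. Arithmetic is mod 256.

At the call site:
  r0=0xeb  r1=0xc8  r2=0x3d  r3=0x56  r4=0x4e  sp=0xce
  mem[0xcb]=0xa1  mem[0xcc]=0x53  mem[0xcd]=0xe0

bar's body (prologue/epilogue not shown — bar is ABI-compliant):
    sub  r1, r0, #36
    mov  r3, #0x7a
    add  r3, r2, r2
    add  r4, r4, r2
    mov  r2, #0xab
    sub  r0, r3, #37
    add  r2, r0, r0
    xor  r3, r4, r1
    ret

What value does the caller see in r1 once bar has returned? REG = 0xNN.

prologue: push r2 -> mem[0xcd]=0x3d, sp=0xcd
prologue: push r3 -> mem[0xcc]=0x56, sp=0xcc
body[0] sub  r1, r0, #36 -> r1=0xc7
body[1] mov  r3, #0x7a -> r3=0x7a
body[2] add  r3, r2, r2 -> r3=0x7a
body[3] add  r4, r4, r2 -> r4=0x8b
body[4] mov  r2, #0xab -> r2=0xab
body[5] sub  r0, r3, #37 -> r0=0x55
body[6] add  r2, r0, r0 -> r2=0xaa
body[7] xor  r3, r4, r1 -> r3=0x4c
epilogue: pop r3=0x56, sp=0xcd
epilogue: pop r2=0x3d, sp=0xce
r1 is caller-saved -> body value

REG = 0xc7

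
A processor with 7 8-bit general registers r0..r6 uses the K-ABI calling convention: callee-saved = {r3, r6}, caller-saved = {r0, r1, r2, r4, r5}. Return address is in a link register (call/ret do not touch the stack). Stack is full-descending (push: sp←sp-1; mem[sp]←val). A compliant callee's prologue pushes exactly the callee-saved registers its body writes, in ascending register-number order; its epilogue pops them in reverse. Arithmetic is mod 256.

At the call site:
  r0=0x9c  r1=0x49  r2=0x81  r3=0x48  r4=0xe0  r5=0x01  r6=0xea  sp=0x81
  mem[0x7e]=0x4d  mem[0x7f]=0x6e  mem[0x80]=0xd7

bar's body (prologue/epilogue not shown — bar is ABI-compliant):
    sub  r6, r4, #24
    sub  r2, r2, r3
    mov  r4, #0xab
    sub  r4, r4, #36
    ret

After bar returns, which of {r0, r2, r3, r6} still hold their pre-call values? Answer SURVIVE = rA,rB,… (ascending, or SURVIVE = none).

prologue: push r6 → mem[0x80]=0xea, sp=0x80
body[0] sub  r6, r4, #24 → r6=0xc8
body[1] sub  r2, r2, r3 → r2=0x39
body[2] mov  r4, #0xab → r4=0xab
body[3] sub  r4, r4, #36 → r4=0x87
epilogue: pop r6=0xea, sp=0x81
r0: caller-saved, written=False
r2: caller-saved, written=True
r3: callee-saved, written=False
r6: callee-saved, written=True

SURVIVE = r0,r3,r6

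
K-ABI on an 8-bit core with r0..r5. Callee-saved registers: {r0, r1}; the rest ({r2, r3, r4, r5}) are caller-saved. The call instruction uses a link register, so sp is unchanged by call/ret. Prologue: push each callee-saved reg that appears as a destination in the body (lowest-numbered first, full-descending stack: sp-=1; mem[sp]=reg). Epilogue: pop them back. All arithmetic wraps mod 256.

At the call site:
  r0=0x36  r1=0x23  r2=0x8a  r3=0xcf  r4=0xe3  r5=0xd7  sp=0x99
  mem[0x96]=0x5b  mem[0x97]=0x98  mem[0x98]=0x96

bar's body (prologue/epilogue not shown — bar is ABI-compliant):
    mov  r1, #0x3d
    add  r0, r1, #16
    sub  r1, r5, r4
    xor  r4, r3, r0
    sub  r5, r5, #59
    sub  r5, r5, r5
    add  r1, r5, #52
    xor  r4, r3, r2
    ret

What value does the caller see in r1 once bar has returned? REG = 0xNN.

REG = 0x23

prologue: push r0 → mem[0x98]=0x36, sp=0x98
prologue: push r1 → mem[0x97]=0x23, sp=0x97
body[0] mov  r1, #0x3d → r1=0x3d
body[1] add  r0, r1, #16 → r0=0x4d
body[2] sub  r1, r5, r4 → r1=0xf4
body[3] xor  r4, r3, r0 → r4=0x82
body[4] sub  r5, r5, #59 → r5=0x9c
body[5] sub  r5, r5, r5 → r5=0x00
body[6] add  r1, r5, #52 → r1=0x34
body[7] xor  r4, r3, r2 → r4=0x45
epilogue: pop r1=0x23, sp=0x98
epilogue: pop r0=0x36, sp=0x99
r1 is callee-saved → restored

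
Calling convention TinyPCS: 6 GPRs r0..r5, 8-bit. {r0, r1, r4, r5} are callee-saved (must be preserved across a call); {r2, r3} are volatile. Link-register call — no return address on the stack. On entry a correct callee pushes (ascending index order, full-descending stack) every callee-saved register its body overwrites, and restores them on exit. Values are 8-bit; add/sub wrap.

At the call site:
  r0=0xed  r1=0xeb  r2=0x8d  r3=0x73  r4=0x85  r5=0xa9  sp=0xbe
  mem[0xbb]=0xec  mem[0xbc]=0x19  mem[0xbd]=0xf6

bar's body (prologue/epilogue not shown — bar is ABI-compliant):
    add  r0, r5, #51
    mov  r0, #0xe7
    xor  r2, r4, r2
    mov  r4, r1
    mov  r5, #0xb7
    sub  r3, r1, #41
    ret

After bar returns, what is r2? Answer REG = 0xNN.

REG = 0x08

prologue: push r0 → mem[0xbd]=0xed, sp=0xbd
prologue: push r4 → mem[0xbc]=0x85, sp=0xbc
prologue: push r5 → mem[0xbb]=0xa9, sp=0xbb
body[0] add  r0, r5, #51 → r0=0xdc
body[1] mov  r0, #0xe7 → r0=0xe7
body[2] xor  r2, r4, r2 → r2=0x08
body[3] mov  r4, r1 → r4=0xeb
body[4] mov  r5, #0xb7 → r5=0xb7
body[5] sub  r3, r1, #41 → r3=0xc2
epilogue: pop r5=0xa9, sp=0xbc
epilogue: pop r4=0x85, sp=0xbd
epilogue: pop r0=0xed, sp=0xbe
r2 is caller-saved → body value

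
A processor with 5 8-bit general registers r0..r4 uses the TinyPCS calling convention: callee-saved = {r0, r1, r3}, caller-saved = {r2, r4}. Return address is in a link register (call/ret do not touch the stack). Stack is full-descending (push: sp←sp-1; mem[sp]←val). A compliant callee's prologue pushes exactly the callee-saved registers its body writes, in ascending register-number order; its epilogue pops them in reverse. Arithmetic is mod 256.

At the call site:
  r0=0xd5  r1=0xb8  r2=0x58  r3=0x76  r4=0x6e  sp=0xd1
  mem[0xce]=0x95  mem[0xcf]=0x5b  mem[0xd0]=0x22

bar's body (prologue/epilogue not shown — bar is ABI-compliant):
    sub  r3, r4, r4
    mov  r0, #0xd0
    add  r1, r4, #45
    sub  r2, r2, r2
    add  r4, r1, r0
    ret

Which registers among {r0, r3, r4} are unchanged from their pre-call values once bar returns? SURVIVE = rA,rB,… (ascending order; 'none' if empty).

prologue: push r0 → mem[0xd0]=0xd5, sp=0xd0
prologue: push r1 → mem[0xcf]=0xb8, sp=0xcf
prologue: push r3 → mem[0xce]=0x76, sp=0xce
body[0] sub  r3, r4, r4 → r3=0x00
body[1] mov  r0, #0xd0 → r0=0xd0
body[2] add  r1, r4, #45 → r1=0x9b
body[3] sub  r2, r2, r2 → r2=0x00
body[4] add  r4, r1, r0 → r4=0x6b
epilogue: pop r3=0x76, sp=0xcf
epilogue: pop r1=0xb8, sp=0xd0
epilogue: pop r0=0xd5, sp=0xd1
r0: callee-saved, written=True
r3: callee-saved, written=True
r4: caller-saved, written=True

SURVIVE = r0,r3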